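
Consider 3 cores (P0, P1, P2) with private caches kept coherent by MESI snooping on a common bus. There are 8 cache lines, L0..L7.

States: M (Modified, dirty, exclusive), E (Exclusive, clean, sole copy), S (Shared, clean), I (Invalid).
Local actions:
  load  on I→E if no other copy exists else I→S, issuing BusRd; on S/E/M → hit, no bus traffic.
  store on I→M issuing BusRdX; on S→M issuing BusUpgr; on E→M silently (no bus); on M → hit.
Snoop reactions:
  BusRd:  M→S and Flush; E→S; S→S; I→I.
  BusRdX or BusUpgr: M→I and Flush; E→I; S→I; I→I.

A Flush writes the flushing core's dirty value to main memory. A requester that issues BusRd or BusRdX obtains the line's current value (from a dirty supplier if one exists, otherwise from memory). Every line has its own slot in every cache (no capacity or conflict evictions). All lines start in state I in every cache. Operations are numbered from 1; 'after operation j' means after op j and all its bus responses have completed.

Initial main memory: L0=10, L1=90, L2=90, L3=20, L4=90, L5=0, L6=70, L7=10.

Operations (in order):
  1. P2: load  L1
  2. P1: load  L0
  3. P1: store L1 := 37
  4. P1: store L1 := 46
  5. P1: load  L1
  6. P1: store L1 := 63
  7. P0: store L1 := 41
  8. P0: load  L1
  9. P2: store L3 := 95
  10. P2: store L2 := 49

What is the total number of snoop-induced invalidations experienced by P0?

step 1: P2: load  L1  ⟶  IIE  (L1)  txn=BusRd  M[L1]=90
step 2: P1: load  L0  ⟶  IEI  (L0)  txn=BusRd  M[L0]=10
step 3: P1: store L1 := 37  ⟶  IMI  (L1)  txn=BusRdX  M[L1]=90
step 4: P1: store L1 := 46  ⟶  IMI  (L1)  txn=∅  M[L1]=90
step 5: P1: load  L1  ⟶  IMI  (L1)  txn=∅  M[L1]=90
step 6: P1: store L1 := 63  ⟶  IMI  (L1)  txn=∅  M[L1]=90
step 7: P0: store L1 := 41  ⟶  MII  (L1)  txn=BusRdX+Flush  M[L1]=63
step 8: P0: load  L1  ⟶  MII  (L1)  txn=∅  M[L1]=63
step 9: P2: store L3 := 95  ⟶  IIM  (L3)  txn=BusRdX  M[L3]=20
step 10: P2: store L2 := 49  ⟶  IIM  (L2)  txn=BusRdX  M[L2]=90

invalidations = 0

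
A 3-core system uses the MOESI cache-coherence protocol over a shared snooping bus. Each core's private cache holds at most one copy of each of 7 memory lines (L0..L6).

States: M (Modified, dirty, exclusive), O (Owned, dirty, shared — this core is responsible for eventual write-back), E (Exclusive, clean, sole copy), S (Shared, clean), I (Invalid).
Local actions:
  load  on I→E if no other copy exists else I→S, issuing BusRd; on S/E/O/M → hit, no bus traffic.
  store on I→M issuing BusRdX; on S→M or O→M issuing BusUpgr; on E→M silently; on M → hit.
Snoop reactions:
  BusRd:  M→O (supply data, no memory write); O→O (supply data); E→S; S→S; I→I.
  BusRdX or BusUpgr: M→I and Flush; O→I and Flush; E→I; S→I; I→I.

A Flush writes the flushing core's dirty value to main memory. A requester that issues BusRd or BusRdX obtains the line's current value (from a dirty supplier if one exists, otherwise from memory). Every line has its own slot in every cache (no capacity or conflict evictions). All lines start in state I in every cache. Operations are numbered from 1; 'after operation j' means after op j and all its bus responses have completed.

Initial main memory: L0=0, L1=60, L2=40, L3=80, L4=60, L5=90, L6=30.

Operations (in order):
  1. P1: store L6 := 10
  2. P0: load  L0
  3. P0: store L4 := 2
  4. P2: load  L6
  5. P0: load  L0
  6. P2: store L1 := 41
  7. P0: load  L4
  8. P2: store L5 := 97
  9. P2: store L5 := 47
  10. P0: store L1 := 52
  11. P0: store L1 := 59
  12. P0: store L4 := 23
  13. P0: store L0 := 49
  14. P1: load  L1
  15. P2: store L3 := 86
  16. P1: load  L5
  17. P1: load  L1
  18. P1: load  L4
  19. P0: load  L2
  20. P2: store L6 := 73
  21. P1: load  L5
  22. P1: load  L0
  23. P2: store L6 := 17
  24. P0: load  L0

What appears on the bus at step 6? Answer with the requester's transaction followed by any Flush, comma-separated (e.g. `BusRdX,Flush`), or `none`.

bus = BusRdX

  op1 P1: store L6 := 10 → I/M/I on L6; bus BusRdX; mem=30
  op2 P0: load  L0 → E/I/I on L0; bus BusRd; mem=0
  op3 P0: store L4 := 2 → M/I/I on L4; bus BusRdX; mem=60
  op4 P2: load  L6 → I/O/S on L6; bus BusRd; mem=30
  op5 P0: load  L0 → E/I/I on L0; bus (none); mem=0
  op6 P2: store L1 := 41 → I/I/M on L1; bus BusRdX; mem=60
  op7 P0: load  L4 → M/I/I on L4; bus (none); mem=60
  op8 P2: store L5 := 97 → I/I/M on L5; bus BusRdX; mem=90
  op9 P2: store L5 := 47 → I/I/M on L5; bus (none); mem=90
  op10 P0: store L1 := 52 → M/I/I on L1; bus BusRdX Flush; mem=41
  op11 P0: store L1 := 59 → M/I/I on L1; bus (none); mem=41
  op12 P0: store L4 := 23 → M/I/I on L4; bus (none); mem=60
  op13 P0: store L0 := 49 → M/I/I on L0; bus (none); mem=0
  op14 P1: load  L1 → O/S/I on L1; bus BusRd; mem=41
  op15 P2: store L3 := 86 → I/I/M on L3; bus BusRdX; mem=80
  op16 P1: load  L5 → I/S/O on L5; bus BusRd; mem=90
  op17 P1: load  L1 → O/S/I on L1; bus (none); mem=41
  op18 P1: load  L4 → O/S/I on L4; bus BusRd; mem=60
  op19 P0: load  L2 → E/I/I on L2; bus BusRd; mem=40
  op20 P2: store L6 := 73 → I/I/M on L6; bus BusUpgr Flush; mem=10
  op21 P1: load  L5 → I/S/O on L5; bus (none); mem=90
  op22 P1: load  L0 → O/S/I on L0; bus BusRd; mem=0
  op23 P2: store L6 := 17 → I/I/M on L6; bus (none); mem=10
  op24 P0: load  L0 → O/S/I on L0; bus (none); mem=0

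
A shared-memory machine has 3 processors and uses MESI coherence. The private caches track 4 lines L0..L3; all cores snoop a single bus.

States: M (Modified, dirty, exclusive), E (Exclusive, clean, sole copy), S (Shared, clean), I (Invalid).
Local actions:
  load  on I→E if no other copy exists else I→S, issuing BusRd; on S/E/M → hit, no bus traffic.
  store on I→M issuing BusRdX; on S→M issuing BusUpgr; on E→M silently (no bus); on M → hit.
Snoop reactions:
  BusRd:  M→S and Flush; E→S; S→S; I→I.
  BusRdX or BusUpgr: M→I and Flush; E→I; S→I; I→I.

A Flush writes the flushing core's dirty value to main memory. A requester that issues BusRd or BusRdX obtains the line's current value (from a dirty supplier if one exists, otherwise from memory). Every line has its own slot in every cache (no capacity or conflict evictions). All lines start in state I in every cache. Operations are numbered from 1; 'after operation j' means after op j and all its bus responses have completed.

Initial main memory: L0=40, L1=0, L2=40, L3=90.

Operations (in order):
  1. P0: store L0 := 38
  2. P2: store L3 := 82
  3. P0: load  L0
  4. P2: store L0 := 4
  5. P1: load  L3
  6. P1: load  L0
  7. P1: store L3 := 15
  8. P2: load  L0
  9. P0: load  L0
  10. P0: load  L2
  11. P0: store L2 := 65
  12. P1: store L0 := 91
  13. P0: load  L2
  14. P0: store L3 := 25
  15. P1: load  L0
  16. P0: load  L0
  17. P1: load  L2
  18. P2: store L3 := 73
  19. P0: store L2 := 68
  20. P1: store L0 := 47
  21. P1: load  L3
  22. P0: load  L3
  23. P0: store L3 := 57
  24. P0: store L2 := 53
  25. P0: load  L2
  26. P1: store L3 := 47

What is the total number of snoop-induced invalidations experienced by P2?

1. P0: store L0 := 38  bus=[BusRdX]  L0: P0=M P1=I P2=I  mem[L0]=40
2. P2: store L3 := 82  bus=[BusRdX]  L3: P0=I P1=I P2=M  mem[L3]=90
3. P0: load  L0  bus=[-]  L0: P0=M P1=I P2=I  mem[L0]=40
4. P2: store L0 := 4  bus=[BusRdX,Flush]  L0: P0=I P1=I P2=M  mem[L0]=38
5. P1: load  L3  bus=[BusRd,Flush]  L3: P0=I P1=S P2=S  mem[L3]=82
6. P1: load  L0  bus=[BusRd,Flush]  L0: P0=I P1=S P2=S  mem[L0]=4
7. P1: store L3 := 15  bus=[BusUpgr]  L3: P0=I P1=M P2=I  mem[L3]=82
8. P2: load  L0  bus=[-]  L0: P0=I P1=S P2=S  mem[L0]=4
9. P0: load  L0  bus=[BusRd]  L0: P0=S P1=S P2=S  mem[L0]=4
10. P0: load  L2  bus=[BusRd]  L2: P0=E P1=I P2=I  mem[L2]=40
11. P0: store L2 := 65  bus=[-]  L2: P0=M P1=I P2=I  mem[L2]=40
12. P1: store L0 := 91  bus=[BusUpgr]  L0: P0=I P1=M P2=I  mem[L0]=4
13. P0: load  L2  bus=[-]  L2: P0=M P1=I P2=I  mem[L2]=40
14. P0: store L3 := 25  bus=[BusRdX,Flush]  L3: P0=M P1=I P2=I  mem[L3]=15
15. P1: load  L0  bus=[-]  L0: P0=I P1=M P2=I  mem[L0]=4
16. P0: load  L0  bus=[BusRd,Flush]  L0: P0=S P1=S P2=I  mem[L0]=91
17. P1: load  L2  bus=[BusRd,Flush]  L2: P0=S P1=S P2=I  mem[L2]=65
18. P2: store L3 := 73  bus=[BusRdX,Flush]  L3: P0=I P1=I P2=M  mem[L3]=25
19. P0: store L2 := 68  bus=[BusUpgr]  L2: P0=M P1=I P2=I  mem[L2]=65
20. P1: store L0 := 47  bus=[BusUpgr]  L0: P0=I P1=M P2=I  mem[L0]=91
21. P1: load  L3  bus=[BusRd,Flush]  L3: P0=I P1=S P2=S  mem[L3]=73
22. P0: load  L3  bus=[BusRd]  L3: P0=S P1=S P2=S  mem[L3]=73
23. P0: store L3 := 57  bus=[BusUpgr]  L3: P0=M P1=I P2=I  mem[L3]=73
24. P0: store L2 := 53  bus=[-]  L2: P0=M P1=I P2=I  mem[L2]=65
25. P0: load  L2  bus=[-]  L2: P0=M P1=I P2=I  mem[L2]=65
26. P1: store L3 := 47  bus=[BusRdX,Flush]  L3: P0=I P1=M P2=I  mem[L3]=57

invalidations = 3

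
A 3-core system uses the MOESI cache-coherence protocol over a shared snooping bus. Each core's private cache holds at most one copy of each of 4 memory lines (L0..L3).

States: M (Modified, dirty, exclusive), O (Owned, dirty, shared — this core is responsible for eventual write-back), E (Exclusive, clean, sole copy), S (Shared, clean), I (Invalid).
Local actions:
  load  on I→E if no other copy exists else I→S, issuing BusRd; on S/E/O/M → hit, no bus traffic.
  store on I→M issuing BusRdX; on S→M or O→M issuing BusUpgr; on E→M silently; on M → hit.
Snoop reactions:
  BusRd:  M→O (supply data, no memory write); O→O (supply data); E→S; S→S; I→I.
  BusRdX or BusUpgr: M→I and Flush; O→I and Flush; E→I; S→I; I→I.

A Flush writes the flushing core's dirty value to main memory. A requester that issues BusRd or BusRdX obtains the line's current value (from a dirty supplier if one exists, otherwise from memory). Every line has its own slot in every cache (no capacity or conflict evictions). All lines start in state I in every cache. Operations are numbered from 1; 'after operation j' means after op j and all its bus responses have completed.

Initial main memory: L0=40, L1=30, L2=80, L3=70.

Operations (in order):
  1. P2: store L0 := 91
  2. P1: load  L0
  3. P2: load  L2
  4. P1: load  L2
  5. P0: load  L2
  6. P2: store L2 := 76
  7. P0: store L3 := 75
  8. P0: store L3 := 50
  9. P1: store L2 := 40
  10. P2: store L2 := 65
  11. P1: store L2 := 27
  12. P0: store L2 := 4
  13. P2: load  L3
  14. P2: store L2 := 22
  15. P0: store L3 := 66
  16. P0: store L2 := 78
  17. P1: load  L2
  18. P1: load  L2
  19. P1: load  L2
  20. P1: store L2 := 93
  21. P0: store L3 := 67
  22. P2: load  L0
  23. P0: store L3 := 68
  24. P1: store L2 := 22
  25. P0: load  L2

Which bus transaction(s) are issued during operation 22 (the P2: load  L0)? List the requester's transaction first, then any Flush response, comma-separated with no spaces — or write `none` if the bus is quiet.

[1] P2: store L0 := 91 | P0:I, P1:I, P2:M(91) | bus: BusRdX
[2] P1: load  L0 | P0:I, P1:S(91), P2:O(91) | bus: BusRd
[3] P2: load  L2 | P0:I, P1:I, P2:E(80) | bus: BusRd
[4] P1: load  L2 | P0:I, P1:S(80), P2:S(80) | bus: BusRd
[5] P0: load  L2 | P0:S(80), P1:S(80), P2:S(80) | bus: BusRd
[6] P2: store L2 := 76 | P0:I, P1:I, P2:M(76) | bus: BusUpgr
[7] P0: store L3 := 75 | P0:M(75), P1:I, P2:I | bus: BusRdX
[8] P0: store L3 := 50 | P0:M(50), P1:I, P2:I | bus: none
[9] P1: store L2 := 40 | P0:I, P1:M(40), P2:I | bus: BusRdX,Flush
[10] P2: store L2 := 65 | P0:I, P1:I, P2:M(65) | bus: BusRdX,Flush
[11] P1: store L2 := 27 | P0:I, P1:M(27), P2:I | bus: BusRdX,Flush
[12] P0: store L2 := 4 | P0:M(4), P1:I, P2:I | bus: BusRdX,Flush
[13] P2: load  L3 | P0:O(50), P1:I, P2:S(50) | bus: BusRd
[14] P2: store L2 := 22 | P0:I, P1:I, P2:M(22) | bus: BusRdX,Flush
[15] P0: store L3 := 66 | P0:M(66), P1:I, P2:I | bus: BusUpgr
[16] P0: store L2 := 78 | P0:M(78), P1:I, P2:I | bus: BusRdX,Flush
[17] P1: load  L2 | P0:O(78), P1:S(78), P2:I | bus: BusRd
[18] P1: load  L2 | P0:O(78), P1:S(78), P2:I | bus: none
[19] P1: load  L2 | P0:O(78), P1:S(78), P2:I | bus: none
[20] P1: store L2 := 93 | P0:I, P1:M(93), P2:I | bus: BusUpgr,Flush
[21] P0: store L3 := 67 | P0:M(67), P1:I, P2:I | bus: none
[22] P2: load  L0 | P0:I, P1:S(91), P2:O(91) | bus: none
[23] P0: store L3 := 68 | P0:M(68), P1:I, P2:I | bus: none
[24] P1: store L2 := 22 | P0:I, P1:M(22), P2:I | bus: none
[25] P0: load  L2 | P0:S(22), P1:O(22), P2:I | bus: BusRd

bus = none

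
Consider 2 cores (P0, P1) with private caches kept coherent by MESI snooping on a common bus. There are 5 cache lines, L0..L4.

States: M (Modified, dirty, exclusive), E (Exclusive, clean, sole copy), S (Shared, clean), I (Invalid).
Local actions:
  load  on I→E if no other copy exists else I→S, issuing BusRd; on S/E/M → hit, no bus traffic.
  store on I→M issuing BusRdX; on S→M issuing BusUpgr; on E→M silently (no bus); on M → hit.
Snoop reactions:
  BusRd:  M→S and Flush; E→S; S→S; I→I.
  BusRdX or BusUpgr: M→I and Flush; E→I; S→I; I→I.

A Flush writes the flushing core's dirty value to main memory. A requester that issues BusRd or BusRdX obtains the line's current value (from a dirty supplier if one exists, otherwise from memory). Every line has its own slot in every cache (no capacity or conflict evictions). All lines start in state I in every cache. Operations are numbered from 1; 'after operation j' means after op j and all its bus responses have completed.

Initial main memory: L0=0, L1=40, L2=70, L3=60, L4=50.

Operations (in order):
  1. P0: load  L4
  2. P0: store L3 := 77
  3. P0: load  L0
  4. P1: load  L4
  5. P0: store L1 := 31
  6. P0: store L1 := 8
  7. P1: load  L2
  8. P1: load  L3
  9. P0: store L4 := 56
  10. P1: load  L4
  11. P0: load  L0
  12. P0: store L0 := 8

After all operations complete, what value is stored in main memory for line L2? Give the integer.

1. P0: load  L4  bus=[BusRd]  L4: P0=E P1=I  mem[L4]=50
2. P0: store L3 := 77  bus=[BusRdX]  L3: P0=M P1=I  mem[L3]=60
3. P0: load  L0  bus=[BusRd]  L0: P0=E P1=I  mem[L0]=0
4. P1: load  L4  bus=[BusRd]  L4: P0=S P1=S  mem[L4]=50
5. P0: store L1 := 31  bus=[BusRdX]  L1: P0=M P1=I  mem[L1]=40
6. P0: store L1 := 8  bus=[-]  L1: P0=M P1=I  mem[L1]=40
7. P1: load  L2  bus=[BusRd]  L2: P0=I P1=E  mem[L2]=70
8. P1: load  L3  bus=[BusRd,Flush]  L3: P0=S P1=S  mem[L3]=77
9. P0: store L4 := 56  bus=[BusUpgr]  L4: P0=M P1=I  mem[L4]=50
10. P1: load  L4  bus=[BusRd,Flush]  L4: P0=S P1=S  mem[L4]=56
11. P0: load  L0  bus=[-]  L0: P0=E P1=I  mem[L0]=0
12. P0: store L0 := 8  bus=[-]  L0: P0=M P1=I  mem[L0]=0

memory[L2] = 70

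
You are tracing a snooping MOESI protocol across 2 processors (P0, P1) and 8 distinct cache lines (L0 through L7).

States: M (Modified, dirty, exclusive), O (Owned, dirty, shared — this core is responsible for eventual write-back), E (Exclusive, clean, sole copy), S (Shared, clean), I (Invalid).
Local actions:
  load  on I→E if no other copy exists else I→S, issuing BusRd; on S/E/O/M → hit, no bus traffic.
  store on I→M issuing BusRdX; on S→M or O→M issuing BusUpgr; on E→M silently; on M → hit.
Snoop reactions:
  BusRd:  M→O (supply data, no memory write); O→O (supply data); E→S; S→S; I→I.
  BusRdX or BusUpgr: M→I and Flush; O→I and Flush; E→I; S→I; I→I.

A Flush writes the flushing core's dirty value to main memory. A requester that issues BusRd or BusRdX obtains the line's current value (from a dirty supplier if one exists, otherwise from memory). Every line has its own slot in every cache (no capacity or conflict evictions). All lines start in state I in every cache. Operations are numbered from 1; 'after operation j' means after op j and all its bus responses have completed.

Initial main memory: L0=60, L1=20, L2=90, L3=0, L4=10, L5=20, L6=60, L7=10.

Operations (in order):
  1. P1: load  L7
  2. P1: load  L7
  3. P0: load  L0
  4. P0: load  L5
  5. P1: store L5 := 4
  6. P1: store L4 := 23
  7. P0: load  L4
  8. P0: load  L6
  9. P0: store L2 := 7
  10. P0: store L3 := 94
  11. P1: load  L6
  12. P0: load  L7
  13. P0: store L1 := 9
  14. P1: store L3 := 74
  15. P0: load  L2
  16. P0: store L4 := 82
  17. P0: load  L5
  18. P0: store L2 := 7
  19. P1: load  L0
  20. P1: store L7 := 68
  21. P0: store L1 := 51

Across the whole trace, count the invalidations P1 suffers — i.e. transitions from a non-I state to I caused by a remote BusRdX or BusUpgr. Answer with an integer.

invalidations = 1

1. P1: load  L7  bus=[BusRd]  L7: P0=I P1=E  mem[L7]=10
2. P1: load  L7  bus=[-]  L7: P0=I P1=E  mem[L7]=10
3. P0: load  L0  bus=[BusRd]  L0: P0=E P1=I  mem[L0]=60
4. P0: load  L5  bus=[BusRd]  L5: P0=E P1=I  mem[L5]=20
5. P1: store L5 := 4  bus=[BusRdX]  L5: P0=I P1=M  mem[L5]=20
6. P1: store L4 := 23  bus=[BusRdX]  L4: P0=I P1=M  mem[L4]=10
7. P0: load  L4  bus=[BusRd]  L4: P0=S P1=O  mem[L4]=10
8. P0: load  L6  bus=[BusRd]  L6: P0=E P1=I  mem[L6]=60
9. P0: store L2 := 7  bus=[BusRdX]  L2: P0=M P1=I  mem[L2]=90
10. P0: store L3 := 94  bus=[BusRdX]  L3: P0=M P1=I  mem[L3]=0
11. P1: load  L6  bus=[BusRd]  L6: P0=S P1=S  mem[L6]=60
12. P0: load  L7  bus=[BusRd]  L7: P0=S P1=S  mem[L7]=10
13. P0: store L1 := 9  bus=[BusRdX]  L1: P0=M P1=I  mem[L1]=20
14. P1: store L3 := 74  bus=[BusRdX,Flush]  L3: P0=I P1=M  mem[L3]=94
15. P0: load  L2  bus=[-]  L2: P0=M P1=I  mem[L2]=90
16. P0: store L4 := 82  bus=[BusUpgr,Flush]  L4: P0=M P1=I  mem[L4]=23
17. P0: load  L5  bus=[BusRd]  L5: P0=S P1=O  mem[L5]=20
18. P0: store L2 := 7  bus=[-]  L2: P0=M P1=I  mem[L2]=90
19. P1: load  L0  bus=[BusRd]  L0: P0=S P1=S  mem[L0]=60
20. P1: store L7 := 68  bus=[BusUpgr]  L7: P0=I P1=M  mem[L7]=10
21. P0: store L1 := 51  bus=[-]  L1: P0=M P1=I  mem[L1]=20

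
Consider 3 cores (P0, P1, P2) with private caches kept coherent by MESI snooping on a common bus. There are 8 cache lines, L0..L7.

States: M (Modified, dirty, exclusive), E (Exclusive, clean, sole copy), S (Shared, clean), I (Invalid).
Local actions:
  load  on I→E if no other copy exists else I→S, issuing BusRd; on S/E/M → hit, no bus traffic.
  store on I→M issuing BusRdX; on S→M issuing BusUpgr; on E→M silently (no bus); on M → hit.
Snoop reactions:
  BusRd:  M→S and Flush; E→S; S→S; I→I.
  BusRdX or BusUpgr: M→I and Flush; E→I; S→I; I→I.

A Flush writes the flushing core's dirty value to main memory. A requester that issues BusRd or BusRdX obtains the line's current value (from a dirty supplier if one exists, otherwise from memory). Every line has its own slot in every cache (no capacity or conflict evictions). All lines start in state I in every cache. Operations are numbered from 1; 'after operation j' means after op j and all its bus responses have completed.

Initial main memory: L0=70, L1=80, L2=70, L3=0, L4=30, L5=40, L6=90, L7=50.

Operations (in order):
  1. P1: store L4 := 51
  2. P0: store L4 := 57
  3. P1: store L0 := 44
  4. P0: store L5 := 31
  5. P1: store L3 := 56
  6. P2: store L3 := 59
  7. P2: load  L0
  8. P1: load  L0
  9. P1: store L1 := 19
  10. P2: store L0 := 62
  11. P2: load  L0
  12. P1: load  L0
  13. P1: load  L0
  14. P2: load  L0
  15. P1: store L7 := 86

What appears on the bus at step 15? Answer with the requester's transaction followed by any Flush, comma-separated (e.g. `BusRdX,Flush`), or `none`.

  op1 P1: store L4 := 51 → I/M/I on L4; bus BusRdX; mem=30
  op2 P0: store L4 := 57 → M/I/I on L4; bus BusRdX Flush; mem=51
  op3 P1: store L0 := 44 → I/M/I on L0; bus BusRdX; mem=70
  op4 P0: store L5 := 31 → M/I/I on L5; bus BusRdX; mem=40
  op5 P1: store L3 := 56 → I/M/I on L3; bus BusRdX; mem=0
  op6 P2: store L3 := 59 → I/I/M on L3; bus BusRdX Flush; mem=56
  op7 P2: load  L0 → I/S/S on L0; bus BusRd Flush; mem=44
  op8 P1: load  L0 → I/S/S on L0; bus (none); mem=44
  op9 P1: store L1 := 19 → I/M/I on L1; bus BusRdX; mem=80
  op10 P2: store L0 := 62 → I/I/M on L0; bus BusUpgr; mem=44
  op11 P2: load  L0 → I/I/M on L0; bus (none); mem=44
  op12 P1: load  L0 → I/S/S on L0; bus BusRd Flush; mem=62
  op13 P1: load  L0 → I/S/S on L0; bus (none); mem=62
  op14 P2: load  L0 → I/S/S on L0; bus (none); mem=62
  op15 P1: store L7 := 86 → I/M/I on L7; bus BusRdX; mem=50

bus = BusRdX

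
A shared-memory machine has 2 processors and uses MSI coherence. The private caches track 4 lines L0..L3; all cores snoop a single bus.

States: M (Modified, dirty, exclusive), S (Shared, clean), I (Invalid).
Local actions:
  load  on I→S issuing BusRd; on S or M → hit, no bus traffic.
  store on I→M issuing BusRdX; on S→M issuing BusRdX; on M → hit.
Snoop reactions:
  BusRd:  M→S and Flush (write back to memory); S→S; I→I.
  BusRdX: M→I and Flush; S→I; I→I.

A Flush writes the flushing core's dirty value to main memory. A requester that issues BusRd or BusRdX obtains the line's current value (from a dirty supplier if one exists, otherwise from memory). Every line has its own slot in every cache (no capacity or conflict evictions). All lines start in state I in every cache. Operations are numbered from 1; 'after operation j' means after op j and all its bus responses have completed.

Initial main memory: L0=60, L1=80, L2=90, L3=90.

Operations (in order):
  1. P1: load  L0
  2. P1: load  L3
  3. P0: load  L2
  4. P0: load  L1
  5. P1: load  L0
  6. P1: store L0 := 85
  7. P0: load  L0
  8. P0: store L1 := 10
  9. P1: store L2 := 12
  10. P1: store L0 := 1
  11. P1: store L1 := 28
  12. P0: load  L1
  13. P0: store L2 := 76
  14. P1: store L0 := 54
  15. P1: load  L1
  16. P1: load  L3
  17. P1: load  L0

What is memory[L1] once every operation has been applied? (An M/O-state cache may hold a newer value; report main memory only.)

[1] P1: load  L0 | P0:I, P1:S(60) | bus: BusRd
[2] P1: load  L3 | P0:I, P1:S(90) | bus: BusRd
[3] P0: load  L2 | P0:S(90), P1:I | bus: BusRd
[4] P0: load  L1 | P0:S(80), P1:I | bus: BusRd
[5] P1: load  L0 | P0:I, P1:S(60) | bus: none
[6] P1: store L0 := 85 | P0:I, P1:M(85) | bus: BusRdX
[7] P0: load  L0 | P0:S(85), P1:S(85) | bus: BusRd,Flush
[8] P0: store L1 := 10 | P0:M(10), P1:I | bus: BusRdX
[9] P1: store L2 := 12 | P0:I, P1:M(12) | bus: BusRdX
[10] P1: store L0 := 1 | P0:I, P1:M(1) | bus: BusRdX
[11] P1: store L1 := 28 | P0:I, P1:M(28) | bus: BusRdX,Flush
[12] P0: load  L1 | P0:S(28), P1:S(28) | bus: BusRd,Flush
[13] P0: store L2 := 76 | P0:M(76), P1:I | bus: BusRdX,Flush
[14] P1: store L0 := 54 | P0:I, P1:M(54) | bus: none
[15] P1: load  L1 | P0:S(28), P1:S(28) | bus: none
[16] P1: load  L3 | P0:I, P1:S(90) | bus: none
[17] P1: load  L0 | P0:I, P1:M(54) | bus: none

memory[L1] = 28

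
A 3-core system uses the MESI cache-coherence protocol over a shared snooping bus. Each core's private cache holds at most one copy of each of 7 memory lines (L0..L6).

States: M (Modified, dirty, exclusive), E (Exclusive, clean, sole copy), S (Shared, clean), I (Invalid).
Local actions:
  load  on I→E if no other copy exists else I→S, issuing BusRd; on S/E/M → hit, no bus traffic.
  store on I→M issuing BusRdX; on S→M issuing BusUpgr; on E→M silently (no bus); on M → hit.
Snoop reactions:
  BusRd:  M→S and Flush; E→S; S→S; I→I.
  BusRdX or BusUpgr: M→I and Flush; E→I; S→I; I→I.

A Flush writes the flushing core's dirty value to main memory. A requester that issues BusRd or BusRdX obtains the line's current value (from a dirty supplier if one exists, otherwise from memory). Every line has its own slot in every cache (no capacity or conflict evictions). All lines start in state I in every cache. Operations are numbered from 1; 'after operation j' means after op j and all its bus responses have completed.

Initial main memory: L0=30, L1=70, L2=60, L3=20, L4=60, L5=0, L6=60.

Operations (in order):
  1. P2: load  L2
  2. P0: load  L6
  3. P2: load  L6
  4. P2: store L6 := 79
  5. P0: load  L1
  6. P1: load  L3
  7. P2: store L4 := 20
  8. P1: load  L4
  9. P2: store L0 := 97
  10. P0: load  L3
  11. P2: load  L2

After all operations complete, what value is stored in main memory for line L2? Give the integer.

1. P2: load  L2  bus=[BusRd]  L2: P0=I P1=I P2=E  mem[L2]=60
2. P0: load  L6  bus=[BusRd]  L6: P0=E P1=I P2=I  mem[L6]=60
3. P2: load  L6  bus=[BusRd]  L6: P0=S P1=I P2=S  mem[L6]=60
4. P2: store L6 := 79  bus=[BusUpgr]  L6: P0=I P1=I P2=M  mem[L6]=60
5. P0: load  L1  bus=[BusRd]  L1: P0=E P1=I P2=I  mem[L1]=70
6. P1: load  L3  bus=[BusRd]  L3: P0=I P1=E P2=I  mem[L3]=20
7. P2: store L4 := 20  bus=[BusRdX]  L4: P0=I P1=I P2=M  mem[L4]=60
8. P1: load  L4  bus=[BusRd,Flush]  L4: P0=I P1=S P2=S  mem[L4]=20
9. P2: store L0 := 97  bus=[BusRdX]  L0: P0=I P1=I P2=M  mem[L0]=30
10. P0: load  L3  bus=[BusRd]  L3: P0=S P1=S P2=I  mem[L3]=20
11. P2: load  L2  bus=[-]  L2: P0=I P1=I P2=E  mem[L2]=60

memory[L2] = 60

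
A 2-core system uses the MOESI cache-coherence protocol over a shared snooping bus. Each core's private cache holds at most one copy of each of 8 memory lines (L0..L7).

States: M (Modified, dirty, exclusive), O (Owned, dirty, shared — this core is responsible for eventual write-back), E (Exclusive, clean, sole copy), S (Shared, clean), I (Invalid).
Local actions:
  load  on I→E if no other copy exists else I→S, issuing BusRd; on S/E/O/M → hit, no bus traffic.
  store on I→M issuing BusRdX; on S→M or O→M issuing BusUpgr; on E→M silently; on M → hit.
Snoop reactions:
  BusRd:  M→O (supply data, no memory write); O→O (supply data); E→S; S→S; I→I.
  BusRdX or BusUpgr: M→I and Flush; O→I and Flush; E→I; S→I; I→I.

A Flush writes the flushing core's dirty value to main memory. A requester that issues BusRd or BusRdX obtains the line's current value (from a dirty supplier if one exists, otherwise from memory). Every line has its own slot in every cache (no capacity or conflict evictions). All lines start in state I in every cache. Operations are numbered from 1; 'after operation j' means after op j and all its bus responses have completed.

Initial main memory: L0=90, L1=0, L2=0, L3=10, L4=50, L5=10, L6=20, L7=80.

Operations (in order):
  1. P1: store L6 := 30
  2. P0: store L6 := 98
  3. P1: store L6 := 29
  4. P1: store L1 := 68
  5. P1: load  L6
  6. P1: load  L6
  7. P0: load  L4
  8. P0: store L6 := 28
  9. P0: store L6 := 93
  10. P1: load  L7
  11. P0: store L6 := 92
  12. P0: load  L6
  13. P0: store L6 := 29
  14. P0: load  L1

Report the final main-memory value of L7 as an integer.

memory[L7] = 80

1. P1: store L6 := 30  bus=[BusRdX]  L6: P0=I P1=M  mem[L6]=20
2. P0: store L6 := 98  bus=[BusRdX,Flush]  L6: P0=M P1=I  mem[L6]=30
3. P1: store L6 := 29  bus=[BusRdX,Flush]  L6: P0=I P1=M  mem[L6]=98
4. P1: store L1 := 68  bus=[BusRdX]  L1: P0=I P1=M  mem[L1]=0
5. P1: load  L6  bus=[-]  L6: P0=I P1=M  mem[L6]=98
6. P1: load  L6  bus=[-]  L6: P0=I P1=M  mem[L6]=98
7. P0: load  L4  bus=[BusRd]  L4: P0=E P1=I  mem[L4]=50
8. P0: store L6 := 28  bus=[BusRdX,Flush]  L6: P0=M P1=I  mem[L6]=29
9. P0: store L6 := 93  bus=[-]  L6: P0=M P1=I  mem[L6]=29
10. P1: load  L7  bus=[BusRd]  L7: P0=I P1=E  mem[L7]=80
11. P0: store L6 := 92  bus=[-]  L6: P0=M P1=I  mem[L6]=29
12. P0: load  L6  bus=[-]  L6: P0=M P1=I  mem[L6]=29
13. P0: store L6 := 29  bus=[-]  L6: P0=M P1=I  mem[L6]=29
14. P0: load  L1  bus=[BusRd]  L1: P0=S P1=O  mem[L1]=0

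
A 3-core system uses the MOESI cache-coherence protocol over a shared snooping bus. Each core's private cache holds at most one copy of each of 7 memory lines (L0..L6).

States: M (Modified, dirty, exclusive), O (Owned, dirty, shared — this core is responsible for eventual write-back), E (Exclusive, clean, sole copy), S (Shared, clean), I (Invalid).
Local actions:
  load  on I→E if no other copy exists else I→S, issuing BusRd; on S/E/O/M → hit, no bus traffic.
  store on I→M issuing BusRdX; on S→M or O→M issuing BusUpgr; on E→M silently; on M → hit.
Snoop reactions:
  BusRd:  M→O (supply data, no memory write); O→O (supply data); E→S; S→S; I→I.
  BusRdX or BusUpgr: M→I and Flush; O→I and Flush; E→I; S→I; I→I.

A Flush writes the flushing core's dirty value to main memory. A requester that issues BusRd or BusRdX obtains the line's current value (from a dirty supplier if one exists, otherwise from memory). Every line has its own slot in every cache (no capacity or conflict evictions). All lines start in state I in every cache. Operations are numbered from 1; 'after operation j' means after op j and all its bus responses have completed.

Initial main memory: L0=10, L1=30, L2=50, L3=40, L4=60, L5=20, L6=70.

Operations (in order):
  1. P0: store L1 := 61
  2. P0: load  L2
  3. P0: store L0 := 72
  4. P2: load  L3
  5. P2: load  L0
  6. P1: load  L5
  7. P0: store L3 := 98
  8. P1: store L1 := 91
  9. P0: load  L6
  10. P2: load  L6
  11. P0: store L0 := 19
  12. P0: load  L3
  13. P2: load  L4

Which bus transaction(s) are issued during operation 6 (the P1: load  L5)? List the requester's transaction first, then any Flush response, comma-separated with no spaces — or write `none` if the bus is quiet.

bus = BusRd

step 1: P0: store L1 := 61  ⟶  MII  (L1)  txn=BusRdX  M[L1]=30
step 2: P0: load  L2  ⟶  EII  (L2)  txn=BusRd  M[L2]=50
step 3: P0: store L0 := 72  ⟶  MII  (L0)  txn=BusRdX  M[L0]=10
step 4: P2: load  L3  ⟶  IIE  (L3)  txn=BusRd  M[L3]=40
step 5: P2: load  L0  ⟶  OIS  (L0)  txn=BusRd  M[L0]=10
step 6: P1: load  L5  ⟶  IEI  (L5)  txn=BusRd  M[L5]=20
step 7: P0: store L3 := 98  ⟶  MII  (L3)  txn=BusRdX  M[L3]=40
step 8: P1: store L1 := 91  ⟶  IMI  (L1)  txn=BusRdX+Flush  M[L1]=61
step 9: P0: load  L6  ⟶  EII  (L6)  txn=BusRd  M[L6]=70
step 10: P2: load  L6  ⟶  SIS  (L6)  txn=BusRd  M[L6]=70
step 11: P0: store L0 := 19  ⟶  MII  (L0)  txn=BusUpgr  M[L0]=10
step 12: P0: load  L3  ⟶  MII  (L3)  txn=∅  M[L3]=40
step 13: P2: load  L4  ⟶  IIE  (L4)  txn=BusRd  M[L4]=60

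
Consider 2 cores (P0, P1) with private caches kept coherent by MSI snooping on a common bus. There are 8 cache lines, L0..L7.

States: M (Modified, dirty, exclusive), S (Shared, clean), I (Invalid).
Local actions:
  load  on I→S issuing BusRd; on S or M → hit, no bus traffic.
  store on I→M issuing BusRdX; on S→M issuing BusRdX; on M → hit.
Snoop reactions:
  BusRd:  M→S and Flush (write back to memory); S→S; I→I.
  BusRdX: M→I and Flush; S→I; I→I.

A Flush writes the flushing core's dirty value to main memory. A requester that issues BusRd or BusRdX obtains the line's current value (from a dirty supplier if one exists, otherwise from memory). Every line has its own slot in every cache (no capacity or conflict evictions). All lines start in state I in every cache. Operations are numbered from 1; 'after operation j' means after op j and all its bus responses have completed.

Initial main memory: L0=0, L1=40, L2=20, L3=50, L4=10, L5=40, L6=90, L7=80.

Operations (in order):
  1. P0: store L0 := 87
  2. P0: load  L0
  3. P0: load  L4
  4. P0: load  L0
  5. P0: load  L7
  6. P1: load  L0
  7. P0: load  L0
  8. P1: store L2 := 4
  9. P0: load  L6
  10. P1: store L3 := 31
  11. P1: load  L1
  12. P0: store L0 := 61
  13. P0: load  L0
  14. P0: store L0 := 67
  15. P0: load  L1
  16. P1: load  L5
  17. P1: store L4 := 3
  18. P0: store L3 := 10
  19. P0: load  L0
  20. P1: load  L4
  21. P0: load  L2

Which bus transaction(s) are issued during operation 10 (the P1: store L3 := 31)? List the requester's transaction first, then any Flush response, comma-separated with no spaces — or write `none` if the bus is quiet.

bus = BusRdX

[1] P0: store L0 := 87 | P0:M(87), P1:I | bus: BusRdX
[2] P0: load  L0 | P0:M(87), P1:I | bus: none
[3] P0: load  L4 | P0:S(10), P1:I | bus: BusRd
[4] P0: load  L0 | P0:M(87), P1:I | bus: none
[5] P0: load  L7 | P0:S(80), P1:I | bus: BusRd
[6] P1: load  L0 | P0:S(87), P1:S(87) | bus: BusRd,Flush
[7] P0: load  L0 | P0:S(87), P1:S(87) | bus: none
[8] P1: store L2 := 4 | P0:I, P1:M(4) | bus: BusRdX
[9] P0: load  L6 | P0:S(90), P1:I | bus: BusRd
[10] P1: store L3 := 31 | P0:I, P1:M(31) | bus: BusRdX
[11] P1: load  L1 | P0:I, P1:S(40) | bus: BusRd
[12] P0: store L0 := 61 | P0:M(61), P1:I | bus: BusRdX
[13] P0: load  L0 | P0:M(61), P1:I | bus: none
[14] P0: store L0 := 67 | P0:M(67), P1:I | bus: none
[15] P0: load  L1 | P0:S(40), P1:S(40) | bus: BusRd
[16] P1: load  L5 | P0:I, P1:S(40) | bus: BusRd
[17] P1: store L4 := 3 | P0:I, P1:M(3) | bus: BusRdX
[18] P0: store L3 := 10 | P0:M(10), P1:I | bus: BusRdX,Flush
[19] P0: load  L0 | P0:M(67), P1:I | bus: none
[20] P1: load  L4 | P0:I, P1:M(3) | bus: none
[21] P0: load  L2 | P0:S(4), P1:S(4) | bus: BusRd,Flush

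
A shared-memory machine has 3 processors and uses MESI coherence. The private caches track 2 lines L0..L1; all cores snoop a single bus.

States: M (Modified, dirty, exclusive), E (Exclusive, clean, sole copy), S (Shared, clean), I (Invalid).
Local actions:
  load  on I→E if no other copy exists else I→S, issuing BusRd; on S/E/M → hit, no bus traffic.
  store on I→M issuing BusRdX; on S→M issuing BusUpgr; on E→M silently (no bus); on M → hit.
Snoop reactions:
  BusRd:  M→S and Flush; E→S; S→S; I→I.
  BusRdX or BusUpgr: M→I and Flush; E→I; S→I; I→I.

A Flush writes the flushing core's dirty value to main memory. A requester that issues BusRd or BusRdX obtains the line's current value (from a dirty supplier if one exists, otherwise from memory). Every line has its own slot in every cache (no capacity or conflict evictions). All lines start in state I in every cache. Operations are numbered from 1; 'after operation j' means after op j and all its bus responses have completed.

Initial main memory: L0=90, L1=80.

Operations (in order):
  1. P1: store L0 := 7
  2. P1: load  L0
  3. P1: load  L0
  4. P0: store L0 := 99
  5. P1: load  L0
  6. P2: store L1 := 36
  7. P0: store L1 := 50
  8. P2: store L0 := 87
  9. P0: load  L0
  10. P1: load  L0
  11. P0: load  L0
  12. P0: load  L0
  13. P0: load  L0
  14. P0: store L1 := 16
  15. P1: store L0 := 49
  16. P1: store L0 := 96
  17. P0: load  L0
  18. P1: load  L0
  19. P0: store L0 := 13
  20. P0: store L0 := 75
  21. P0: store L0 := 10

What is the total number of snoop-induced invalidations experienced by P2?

invalidations = 2

[1] P1: store L0 := 7 | P0:I, P1:M(7), P2:I | bus: BusRdX
[2] P1: load  L0 | P0:I, P1:M(7), P2:I | bus: none
[3] P1: load  L0 | P0:I, P1:M(7), P2:I | bus: none
[4] P0: store L0 := 99 | P0:M(99), P1:I, P2:I | bus: BusRdX,Flush
[5] P1: load  L0 | P0:S(99), P1:S(99), P2:I | bus: BusRd,Flush
[6] P2: store L1 := 36 | P0:I, P1:I, P2:M(36) | bus: BusRdX
[7] P0: store L1 := 50 | P0:M(50), P1:I, P2:I | bus: BusRdX,Flush
[8] P2: store L0 := 87 | P0:I, P1:I, P2:M(87) | bus: BusRdX
[9] P0: load  L0 | P0:S(87), P1:I, P2:S(87) | bus: BusRd,Flush
[10] P1: load  L0 | P0:S(87), P1:S(87), P2:S(87) | bus: BusRd
[11] P0: load  L0 | P0:S(87), P1:S(87), P2:S(87) | bus: none
[12] P0: load  L0 | P0:S(87), P1:S(87), P2:S(87) | bus: none
[13] P0: load  L0 | P0:S(87), P1:S(87), P2:S(87) | bus: none
[14] P0: store L1 := 16 | P0:M(16), P1:I, P2:I | bus: none
[15] P1: store L0 := 49 | P0:I, P1:M(49), P2:I | bus: BusUpgr
[16] P1: store L0 := 96 | P0:I, P1:M(96), P2:I | bus: none
[17] P0: load  L0 | P0:S(96), P1:S(96), P2:I | bus: BusRd,Flush
[18] P1: load  L0 | P0:S(96), P1:S(96), P2:I | bus: none
[19] P0: store L0 := 13 | P0:M(13), P1:I, P2:I | bus: BusUpgr
[20] P0: store L0 := 75 | P0:M(75), P1:I, P2:I | bus: none
[21] P0: store L0 := 10 | P0:M(10), P1:I, P2:I | bus: none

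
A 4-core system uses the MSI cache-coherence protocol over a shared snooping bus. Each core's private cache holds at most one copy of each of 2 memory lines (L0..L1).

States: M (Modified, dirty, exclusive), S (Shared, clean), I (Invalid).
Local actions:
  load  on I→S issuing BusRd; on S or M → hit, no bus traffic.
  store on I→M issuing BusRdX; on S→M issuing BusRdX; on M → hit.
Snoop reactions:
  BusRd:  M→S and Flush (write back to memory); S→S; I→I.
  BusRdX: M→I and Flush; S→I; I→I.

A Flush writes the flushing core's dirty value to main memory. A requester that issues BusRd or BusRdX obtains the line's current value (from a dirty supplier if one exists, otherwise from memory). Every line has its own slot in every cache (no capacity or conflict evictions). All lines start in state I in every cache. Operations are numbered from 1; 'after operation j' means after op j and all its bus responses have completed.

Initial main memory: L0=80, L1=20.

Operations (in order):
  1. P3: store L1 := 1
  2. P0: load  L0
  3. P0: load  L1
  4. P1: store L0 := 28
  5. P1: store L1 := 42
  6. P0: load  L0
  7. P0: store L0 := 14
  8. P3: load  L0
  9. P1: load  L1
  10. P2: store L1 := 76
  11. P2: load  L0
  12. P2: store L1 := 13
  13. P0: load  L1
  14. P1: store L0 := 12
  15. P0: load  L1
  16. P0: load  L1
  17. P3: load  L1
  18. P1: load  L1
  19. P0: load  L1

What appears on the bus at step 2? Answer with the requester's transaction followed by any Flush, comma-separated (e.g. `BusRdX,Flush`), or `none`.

[1] P3: store L1 := 1 | P0:I, P1:I, P2:I, P3:M(1) | bus: BusRdX
[2] P0: load  L0 | P0:S(80), P1:I, P2:I, P3:I | bus: BusRd
[3] P0: load  L1 | P0:S(1), P1:I, P2:I, P3:S(1) | bus: BusRd,Flush
[4] P1: store L0 := 28 | P0:I, P1:M(28), P2:I, P3:I | bus: BusRdX
[5] P1: store L1 := 42 | P0:I, P1:M(42), P2:I, P3:I | bus: BusRdX
[6] P0: load  L0 | P0:S(28), P1:S(28), P2:I, P3:I | bus: BusRd,Flush
[7] P0: store L0 := 14 | P0:M(14), P1:I, P2:I, P3:I | bus: BusRdX
[8] P3: load  L0 | P0:S(14), P1:I, P2:I, P3:S(14) | bus: BusRd,Flush
[9] P1: load  L1 | P0:I, P1:M(42), P2:I, P3:I | bus: none
[10] P2: store L1 := 76 | P0:I, P1:I, P2:M(76), P3:I | bus: BusRdX,Flush
[11] P2: load  L0 | P0:S(14), P1:I, P2:S(14), P3:S(14) | bus: BusRd
[12] P2: store L1 := 13 | P0:I, P1:I, P2:M(13), P3:I | bus: none
[13] P0: load  L1 | P0:S(13), P1:I, P2:S(13), P3:I | bus: BusRd,Flush
[14] P1: store L0 := 12 | P0:I, P1:M(12), P2:I, P3:I | bus: BusRdX
[15] P0: load  L1 | P0:S(13), P1:I, P2:S(13), P3:I | bus: none
[16] P0: load  L1 | P0:S(13), P1:I, P2:S(13), P3:I | bus: none
[17] P3: load  L1 | P0:S(13), P1:I, P2:S(13), P3:S(13) | bus: BusRd
[18] P1: load  L1 | P0:S(13), P1:S(13), P2:S(13), P3:S(13) | bus: BusRd
[19] P0: load  L1 | P0:S(13), P1:S(13), P2:S(13), P3:S(13) | bus: none

bus = BusRd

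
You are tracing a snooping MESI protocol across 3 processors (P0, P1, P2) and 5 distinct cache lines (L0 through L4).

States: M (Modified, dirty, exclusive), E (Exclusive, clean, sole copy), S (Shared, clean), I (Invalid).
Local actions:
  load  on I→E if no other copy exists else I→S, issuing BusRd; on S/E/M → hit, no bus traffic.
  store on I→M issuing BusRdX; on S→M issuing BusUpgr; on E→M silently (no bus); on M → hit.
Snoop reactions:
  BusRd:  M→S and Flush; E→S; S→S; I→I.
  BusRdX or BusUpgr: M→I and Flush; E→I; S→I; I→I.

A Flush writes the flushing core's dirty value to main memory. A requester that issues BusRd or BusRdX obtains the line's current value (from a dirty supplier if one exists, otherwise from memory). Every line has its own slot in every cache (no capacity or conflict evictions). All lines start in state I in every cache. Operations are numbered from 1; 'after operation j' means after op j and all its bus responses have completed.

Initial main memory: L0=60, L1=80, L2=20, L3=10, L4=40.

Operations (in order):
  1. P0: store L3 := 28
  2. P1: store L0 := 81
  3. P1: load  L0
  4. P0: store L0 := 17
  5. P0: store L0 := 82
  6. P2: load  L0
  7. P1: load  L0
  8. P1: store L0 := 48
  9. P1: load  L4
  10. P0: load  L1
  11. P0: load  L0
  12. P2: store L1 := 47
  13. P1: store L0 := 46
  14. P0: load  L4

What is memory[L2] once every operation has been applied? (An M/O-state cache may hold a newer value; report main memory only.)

memory[L2] = 20

step 1: P0: store L3 := 28  ⟶  MII  (L3)  txn=BusRdX  M[L3]=10
step 2: P1: store L0 := 81  ⟶  IMI  (L0)  txn=BusRdX  M[L0]=60
step 3: P1: load  L0  ⟶  IMI  (L0)  txn=∅  M[L0]=60
step 4: P0: store L0 := 17  ⟶  MII  (L0)  txn=BusRdX+Flush  M[L0]=81
step 5: P0: store L0 := 82  ⟶  MII  (L0)  txn=∅  M[L0]=81
step 6: P2: load  L0  ⟶  SIS  (L0)  txn=BusRd+Flush  M[L0]=82
step 7: P1: load  L0  ⟶  SSS  (L0)  txn=BusRd  M[L0]=82
step 8: P1: store L0 := 48  ⟶  IMI  (L0)  txn=BusUpgr  M[L0]=82
step 9: P1: load  L4  ⟶  IEI  (L4)  txn=BusRd  M[L4]=40
step 10: P0: load  L1  ⟶  EII  (L1)  txn=BusRd  M[L1]=80
step 11: P0: load  L0  ⟶  SSI  (L0)  txn=BusRd+Flush  M[L0]=48
step 12: P2: store L1 := 47  ⟶  IIM  (L1)  txn=BusRdX  M[L1]=80
step 13: P1: store L0 := 46  ⟶  IMI  (L0)  txn=BusUpgr  M[L0]=48
step 14: P0: load  L4  ⟶  SSI  (L4)  txn=BusRd  M[L4]=40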